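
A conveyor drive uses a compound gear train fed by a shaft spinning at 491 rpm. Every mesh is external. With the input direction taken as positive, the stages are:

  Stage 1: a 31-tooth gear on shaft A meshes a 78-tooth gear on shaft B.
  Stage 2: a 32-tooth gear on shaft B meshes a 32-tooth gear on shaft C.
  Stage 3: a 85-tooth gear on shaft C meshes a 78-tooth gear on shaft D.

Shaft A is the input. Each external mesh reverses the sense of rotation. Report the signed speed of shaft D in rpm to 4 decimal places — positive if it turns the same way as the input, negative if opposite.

-212.6537 rpm (opposite to input, |ω| = 212.6537 rpm)

Stage 1 [31T→78T]: ω = 491.0000×31/78 = 195.1410 rpm, dir flips to −; running = −195.1410
Stage 2 [32T→32T]: ω = 195.1410×32/32 = 195.1410 rpm, dir flips to +; running = +195.1410
Stage 3 [85T→78T]: ω = 195.1410×85/78 = 212.6537 rpm, dir flips to −; running = −212.6537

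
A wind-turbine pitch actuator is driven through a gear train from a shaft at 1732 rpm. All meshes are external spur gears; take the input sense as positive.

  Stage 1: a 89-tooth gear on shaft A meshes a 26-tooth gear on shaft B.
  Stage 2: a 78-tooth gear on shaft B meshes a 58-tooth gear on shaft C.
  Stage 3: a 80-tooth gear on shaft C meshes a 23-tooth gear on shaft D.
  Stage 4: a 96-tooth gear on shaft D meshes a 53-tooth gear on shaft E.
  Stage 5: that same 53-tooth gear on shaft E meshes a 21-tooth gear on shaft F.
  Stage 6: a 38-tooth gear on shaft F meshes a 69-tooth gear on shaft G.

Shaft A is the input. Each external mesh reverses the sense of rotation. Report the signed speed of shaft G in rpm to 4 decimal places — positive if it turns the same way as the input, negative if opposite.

Stage 1 [89T→26T]: ω = 1732.0000×89/26 = 5928.7692 rpm, dir flips to −; running = −5928.7692
Stage 2 [78T→58T]: ω = 5928.7692×78/58 = 7973.1724 rpm, dir flips to +; running = +7973.1724
Stage 3 [80T→23T]: ω = 7973.1724×80/23 = 27732.7736 rpm, dir flips to −; running = −27732.7736
Stage 4 [96T→53T]: ω = 27732.7736×96/53 = 50232.9484 rpm, dir flips to +; running = +50232.9484
Stage 5 [53T→21T]: ω = 50232.9484×53/21 = 126778.3937 rpm, dir flips to −; running = −126778.3937
Stage 6 [38T→69T]: ω = 126778.3937×38/69 = 69819.9849 rpm, dir flips to +; running = +69819.9849

+69819.9849 rpm (same as input, |ω| = 69819.9849 rpm)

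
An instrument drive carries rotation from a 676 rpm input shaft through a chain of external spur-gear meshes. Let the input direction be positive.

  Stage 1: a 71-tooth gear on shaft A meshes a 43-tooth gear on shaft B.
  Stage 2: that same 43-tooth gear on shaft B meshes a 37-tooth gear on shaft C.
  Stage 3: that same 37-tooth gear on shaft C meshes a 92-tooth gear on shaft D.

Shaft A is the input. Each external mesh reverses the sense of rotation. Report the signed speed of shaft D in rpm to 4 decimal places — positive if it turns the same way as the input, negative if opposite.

Stage 1 [71T→43T]: ω = 676.0000×71/43 = 1116.1860 rpm, dir flips to −; running = −1116.1860
Stage 2 [43T→37T]: ω = 1116.1860×43/37 = 1297.1892 rpm, dir flips to +; running = +1297.1892
Stage 3 [37T→92T]: ω = 1297.1892×37/92 = 521.6957 rpm, dir flips to −; running = −521.6957

-521.6957 rpm (opposite to input, |ω| = 521.6957 rpm)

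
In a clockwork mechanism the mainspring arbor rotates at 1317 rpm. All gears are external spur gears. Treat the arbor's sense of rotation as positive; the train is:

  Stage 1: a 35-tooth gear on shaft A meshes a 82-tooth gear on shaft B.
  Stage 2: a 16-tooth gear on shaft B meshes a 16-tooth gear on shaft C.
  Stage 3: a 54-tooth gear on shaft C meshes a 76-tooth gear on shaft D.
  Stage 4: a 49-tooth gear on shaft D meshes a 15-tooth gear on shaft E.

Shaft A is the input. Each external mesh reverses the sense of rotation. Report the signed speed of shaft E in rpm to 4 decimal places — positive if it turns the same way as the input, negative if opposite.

+1304.7429 rpm (same as input, |ω| = 1304.7429 rpm)

Stage 1 [35T→82T]: ω = 1317.0000×35/82 = 562.1341 rpm, dir flips to −; running = −562.1341
Stage 2 [16T→16T]: ω = 562.1341×16/16 = 562.1341 rpm, dir flips to +; running = +562.1341
Stage 3 [54T→76T]: ω = 562.1341×54/76 = 399.4111 rpm, dir flips to −; running = −399.4111
Stage 4 [49T→15T]: ω = 399.4111×49/15 = 1304.7429 rpm, dir flips to +; running = +1304.7429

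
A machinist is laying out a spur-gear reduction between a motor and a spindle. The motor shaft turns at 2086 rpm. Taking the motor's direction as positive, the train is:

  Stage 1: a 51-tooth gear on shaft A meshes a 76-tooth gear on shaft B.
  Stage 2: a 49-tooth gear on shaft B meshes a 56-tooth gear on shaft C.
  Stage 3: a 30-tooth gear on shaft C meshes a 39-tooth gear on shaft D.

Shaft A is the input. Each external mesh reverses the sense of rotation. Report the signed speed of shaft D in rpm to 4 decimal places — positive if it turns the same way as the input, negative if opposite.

-942.1837 rpm (opposite to input, |ω| = 942.1837 rpm)

Stage 1 [51T→76T]: ω = 2086.0000×51/76 = 1399.8158 rpm, dir flips to −; running = −1399.8158
Stage 2 [49T→56T]: ω = 1399.8158×49/56 = 1224.8388 rpm, dir flips to +; running = +1224.8388
Stage 3 [30T→39T]: ω = 1224.8388×30/39 = 942.1837 rpm, dir flips to −; running = −942.1837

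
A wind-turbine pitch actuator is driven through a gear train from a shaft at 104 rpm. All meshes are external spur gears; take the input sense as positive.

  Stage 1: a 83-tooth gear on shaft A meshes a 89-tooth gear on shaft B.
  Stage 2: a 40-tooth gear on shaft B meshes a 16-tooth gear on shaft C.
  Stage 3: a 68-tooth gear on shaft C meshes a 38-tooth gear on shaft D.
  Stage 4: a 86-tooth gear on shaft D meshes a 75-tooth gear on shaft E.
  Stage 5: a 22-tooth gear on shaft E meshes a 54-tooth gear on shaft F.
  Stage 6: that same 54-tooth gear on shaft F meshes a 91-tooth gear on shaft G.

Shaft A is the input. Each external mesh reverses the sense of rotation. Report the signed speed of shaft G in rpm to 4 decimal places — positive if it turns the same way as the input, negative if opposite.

+120.2833 rpm (same as input, |ω| = 120.2833 rpm)

Stage 1 [83T→89T]: ω = 104.0000×83/89 = 96.9888 rpm, dir flips to −; running = −96.9888
Stage 2 [40T→16T]: ω = 96.9888×40/16 = 242.4719 rpm, dir flips to +; running = +242.4719
Stage 3 [68T→38T]: ω = 242.4719×68/38 = 433.8971 rpm, dir flips to −; running = −433.8971
Stage 4 [86T→75T]: ω = 433.8971×86/75 = 497.5353 rpm, dir flips to +; running = +497.5353
Stage 5 [22T→54T]: ω = 497.5353×22/54 = 202.6996 rpm, dir flips to −; running = −202.6996
Stage 6 [54T→91T]: ω = 202.6996×54/91 = 120.2833 rpm, dir flips to +; running = +120.2833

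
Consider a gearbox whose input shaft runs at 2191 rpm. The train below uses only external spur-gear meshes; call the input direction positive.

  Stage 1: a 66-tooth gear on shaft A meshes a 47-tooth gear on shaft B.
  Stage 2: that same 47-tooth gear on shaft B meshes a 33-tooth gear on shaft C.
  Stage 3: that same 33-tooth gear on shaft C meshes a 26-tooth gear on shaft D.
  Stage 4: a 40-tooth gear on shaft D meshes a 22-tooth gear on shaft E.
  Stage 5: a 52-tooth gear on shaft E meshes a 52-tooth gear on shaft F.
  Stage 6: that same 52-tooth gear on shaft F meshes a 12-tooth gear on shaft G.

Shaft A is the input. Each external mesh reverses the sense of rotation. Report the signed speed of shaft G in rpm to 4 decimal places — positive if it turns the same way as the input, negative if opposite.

+43820.0000 rpm (same as input, |ω| = 43820.0000 rpm)

Stage 1 [66T→47T]: ω = 2191.0000×66/47 = 3076.7234 rpm, dir flips to −; running = −3076.7234
Stage 2 [47T→33T]: ω = 3076.7234×47/33 = 4382.0000 rpm, dir flips to +; running = +4382.0000
Stage 3 [33T→26T]: ω = 4382.0000×33/26 = 5561.7692 rpm, dir flips to −; running = −5561.7692
Stage 4 [40T→22T]: ω = 5561.7692×40/22 = 10112.3077 rpm, dir flips to +; running = +10112.3077
Stage 5 [52T→52T]: ω = 10112.3077×52/52 = 10112.3077 rpm, dir flips to −; running = −10112.3077
Stage 6 [52T→12T]: ω = 10112.3077×52/12 = 43820.0000 rpm, dir flips to +; running = +43820.0000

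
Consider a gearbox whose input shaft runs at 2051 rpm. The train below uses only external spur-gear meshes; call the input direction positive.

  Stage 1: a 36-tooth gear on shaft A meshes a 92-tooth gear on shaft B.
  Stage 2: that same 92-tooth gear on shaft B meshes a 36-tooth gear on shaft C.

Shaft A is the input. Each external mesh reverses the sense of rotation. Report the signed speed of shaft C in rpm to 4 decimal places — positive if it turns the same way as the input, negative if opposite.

Stage 1 [36T→92T]: ω = 2051.0000×36/92 = 802.5652 rpm, dir flips to −; running = −802.5652
Stage 2 [92T→36T]: ω = 802.5652×92/36 = 2051.0000 rpm, dir flips to +; running = +2051.0000

+2051.0000 rpm (same as input, |ω| = 2051.0000 rpm)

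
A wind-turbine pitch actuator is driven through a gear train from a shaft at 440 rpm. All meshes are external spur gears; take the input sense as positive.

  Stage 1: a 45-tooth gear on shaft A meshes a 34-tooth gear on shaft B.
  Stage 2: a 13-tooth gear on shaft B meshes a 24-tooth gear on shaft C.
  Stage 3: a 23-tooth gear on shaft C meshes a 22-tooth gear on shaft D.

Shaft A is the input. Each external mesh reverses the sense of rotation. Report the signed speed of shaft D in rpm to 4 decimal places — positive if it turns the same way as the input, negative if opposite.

Stage 1 [45T→34T]: ω = 440.0000×45/34 = 582.3529 rpm, dir flips to −; running = −582.3529
Stage 2 [13T→24T]: ω = 582.3529×13/24 = 315.4412 rpm, dir flips to +; running = +315.4412
Stage 3 [23T→22T]: ω = 315.4412×23/22 = 329.7794 rpm, dir flips to −; running = −329.7794

-329.7794 rpm (opposite to input, |ω| = 329.7794 rpm)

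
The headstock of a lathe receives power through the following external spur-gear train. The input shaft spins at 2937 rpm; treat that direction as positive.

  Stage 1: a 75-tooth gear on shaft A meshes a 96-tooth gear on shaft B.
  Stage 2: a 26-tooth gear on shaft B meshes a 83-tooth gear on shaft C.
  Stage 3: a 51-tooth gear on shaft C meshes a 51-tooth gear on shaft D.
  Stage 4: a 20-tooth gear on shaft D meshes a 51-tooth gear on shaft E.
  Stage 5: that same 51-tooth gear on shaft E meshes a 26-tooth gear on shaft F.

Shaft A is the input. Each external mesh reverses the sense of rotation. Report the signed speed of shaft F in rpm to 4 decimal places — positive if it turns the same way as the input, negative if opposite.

Stage 1 [75T→96T]: ω = 2937.0000×75/96 = 2294.5312 rpm, dir flips to −; running = −2294.5312
Stage 2 [26T→83T]: ω = 2294.5312×26/83 = 718.7688 rpm, dir flips to +; running = +718.7688
Stage 3 [51T→51T]: ω = 718.7688×51/51 = 718.7688 rpm, dir flips to −; running = −718.7688
Stage 4 [20T→51T]: ω = 718.7688×20/51 = 281.8701 rpm, dir flips to +; running = +281.8701
Stage 5 [51T→26T]: ω = 281.8701×51/26 = 552.8991 rpm, dir flips to −; running = −552.8991

-552.8991 rpm (opposite to input, |ω| = 552.8991 rpm)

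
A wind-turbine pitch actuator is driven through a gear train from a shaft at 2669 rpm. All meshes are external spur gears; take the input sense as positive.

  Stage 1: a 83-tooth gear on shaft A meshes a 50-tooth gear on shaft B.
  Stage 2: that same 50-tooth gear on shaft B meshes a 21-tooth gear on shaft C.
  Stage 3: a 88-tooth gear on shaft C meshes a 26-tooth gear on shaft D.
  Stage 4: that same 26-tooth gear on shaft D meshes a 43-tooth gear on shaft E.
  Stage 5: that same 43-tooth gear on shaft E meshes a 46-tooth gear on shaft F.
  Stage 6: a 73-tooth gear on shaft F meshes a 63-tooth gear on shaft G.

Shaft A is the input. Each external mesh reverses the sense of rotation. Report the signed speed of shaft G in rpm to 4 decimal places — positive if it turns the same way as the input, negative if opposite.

+23383.7696 rpm (same as input, |ω| = 23383.7696 rpm)

Stage 1 [83T→50T]: ω = 2669.0000×83/50 = 4430.5400 rpm, dir flips to −; running = −4430.5400
Stage 2 [50T→21T]: ω = 4430.5400×50/21 = 10548.9048 rpm, dir flips to +; running = +10548.9048
Stage 3 [88T→26T]: ω = 10548.9048×88/26 = 35703.9853 rpm, dir flips to −; running = −35703.9853
Stage 4 [26T→43T]: ω = 35703.9853×26/43 = 21588.4563 rpm, dir flips to +; running = +21588.4563
Stage 5 [43T→46T]: ω = 21588.4563×43/46 = 20180.5135 rpm, dir flips to −; running = −20180.5135
Stage 6 [73T→63T]: ω = 20180.5135×73/63 = 23383.7696 rpm, dir flips to +; running = +23383.7696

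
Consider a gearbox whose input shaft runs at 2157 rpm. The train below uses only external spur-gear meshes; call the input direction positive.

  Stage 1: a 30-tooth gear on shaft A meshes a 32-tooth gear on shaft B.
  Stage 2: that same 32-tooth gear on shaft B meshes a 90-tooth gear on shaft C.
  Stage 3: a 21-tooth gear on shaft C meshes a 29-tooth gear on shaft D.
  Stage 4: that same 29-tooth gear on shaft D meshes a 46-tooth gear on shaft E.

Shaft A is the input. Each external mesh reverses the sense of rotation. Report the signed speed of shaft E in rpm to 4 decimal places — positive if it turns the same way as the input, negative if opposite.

Stage 1 [30T→32T]: ω = 2157.0000×30/32 = 2022.1875 rpm, dir flips to −; running = −2022.1875
Stage 2 [32T→90T]: ω = 2022.1875×32/90 = 719.0000 rpm, dir flips to +; running = +719.0000
Stage 3 [21T→29T]: ω = 719.0000×21/29 = 520.6552 rpm, dir flips to −; running = −520.6552
Stage 4 [29T→46T]: ω = 520.6552×29/46 = 328.2391 rpm, dir flips to +; running = +328.2391

+328.2391 rpm (same as input, |ω| = 328.2391 rpm)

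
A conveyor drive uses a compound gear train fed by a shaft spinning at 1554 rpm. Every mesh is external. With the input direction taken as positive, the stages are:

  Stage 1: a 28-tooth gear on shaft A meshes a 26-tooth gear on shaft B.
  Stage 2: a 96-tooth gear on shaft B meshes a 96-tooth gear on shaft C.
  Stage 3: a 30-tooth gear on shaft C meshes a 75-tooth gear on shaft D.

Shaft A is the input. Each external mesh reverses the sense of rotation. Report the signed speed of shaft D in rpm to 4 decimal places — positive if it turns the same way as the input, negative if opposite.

-669.4154 rpm (opposite to input, |ω| = 669.4154 rpm)

Stage 1 [28T→26T]: ω = 1554.0000×28/26 = 1673.5385 rpm, dir flips to −; running = −1673.5385
Stage 2 [96T→96T]: ω = 1673.5385×96/96 = 1673.5385 rpm, dir flips to +; running = +1673.5385
Stage 3 [30T→75T]: ω = 1673.5385×30/75 = 669.4154 rpm, dir flips to −; running = −669.4154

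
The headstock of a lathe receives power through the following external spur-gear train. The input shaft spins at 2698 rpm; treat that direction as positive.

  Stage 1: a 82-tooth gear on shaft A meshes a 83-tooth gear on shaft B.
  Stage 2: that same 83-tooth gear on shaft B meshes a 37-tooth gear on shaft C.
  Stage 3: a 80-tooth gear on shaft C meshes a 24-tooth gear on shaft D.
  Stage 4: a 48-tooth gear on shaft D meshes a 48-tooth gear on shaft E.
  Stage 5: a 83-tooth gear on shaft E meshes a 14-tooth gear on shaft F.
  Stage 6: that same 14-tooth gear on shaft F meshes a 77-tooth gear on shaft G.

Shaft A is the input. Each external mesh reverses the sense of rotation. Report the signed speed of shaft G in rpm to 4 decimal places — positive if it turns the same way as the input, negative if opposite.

Stage 1 [82T→83T]: ω = 2698.0000×82/83 = 2665.4940 rpm, dir flips to −; running = −2665.4940
Stage 2 [83T→37T]: ω = 2665.4940×83/37 = 5979.3514 rpm, dir flips to +; running = +5979.3514
Stage 3 [80T→24T]: ω = 5979.3514×80/24 = 19931.1712 rpm, dir flips to −; running = −19931.1712
Stage 4 [48T→48T]: ω = 19931.1712×48/48 = 19931.1712 rpm, dir flips to +; running = +19931.1712
Stage 5 [83T→14T]: ω = 19931.1712×83/14 = 118163.3719 rpm, dir flips to −; running = −118163.3719
Stage 6 [14T→77T]: ω = 118163.3719×14/77 = 21484.2494 rpm, dir flips to +; running = +21484.2494

+21484.2494 rpm (same as input, |ω| = 21484.2494 rpm)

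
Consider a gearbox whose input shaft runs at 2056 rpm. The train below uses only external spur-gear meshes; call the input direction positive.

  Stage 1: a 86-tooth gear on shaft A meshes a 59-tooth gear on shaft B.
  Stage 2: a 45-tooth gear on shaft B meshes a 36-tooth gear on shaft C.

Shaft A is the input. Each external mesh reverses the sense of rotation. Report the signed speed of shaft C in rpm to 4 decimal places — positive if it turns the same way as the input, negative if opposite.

Stage 1 [86T→59T]: ω = 2056.0000×86/59 = 2996.8814 rpm, dir flips to −; running = −2996.8814
Stage 2 [45T→36T]: ω = 2996.8814×45/36 = 3746.1017 rpm, dir flips to +; running = +3746.1017

+3746.1017 rpm (same as input, |ω| = 3746.1017 rpm)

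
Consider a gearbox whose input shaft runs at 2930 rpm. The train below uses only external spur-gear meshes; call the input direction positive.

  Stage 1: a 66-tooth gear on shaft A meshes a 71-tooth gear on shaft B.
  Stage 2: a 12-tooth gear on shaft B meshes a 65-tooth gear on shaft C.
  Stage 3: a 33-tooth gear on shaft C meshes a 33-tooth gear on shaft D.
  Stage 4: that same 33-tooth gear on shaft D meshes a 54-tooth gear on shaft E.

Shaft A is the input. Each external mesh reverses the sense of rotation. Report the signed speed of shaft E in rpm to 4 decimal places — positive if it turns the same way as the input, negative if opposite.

+307.2849 rpm (same as input, |ω| = 307.2849 rpm)

Stage 1 [66T→71T]: ω = 2930.0000×66/71 = 2723.6620 rpm, dir flips to −; running = −2723.6620
Stage 2 [12T→65T]: ω = 2723.6620×12/65 = 502.8299 rpm, dir flips to +; running = +502.8299
Stage 3 [33T→33T]: ω = 502.8299×33/33 = 502.8299 rpm, dir flips to −; running = −502.8299
Stage 4 [33T→54T]: ω = 502.8299×33/54 = 307.2849 rpm, dir flips to +; running = +307.2849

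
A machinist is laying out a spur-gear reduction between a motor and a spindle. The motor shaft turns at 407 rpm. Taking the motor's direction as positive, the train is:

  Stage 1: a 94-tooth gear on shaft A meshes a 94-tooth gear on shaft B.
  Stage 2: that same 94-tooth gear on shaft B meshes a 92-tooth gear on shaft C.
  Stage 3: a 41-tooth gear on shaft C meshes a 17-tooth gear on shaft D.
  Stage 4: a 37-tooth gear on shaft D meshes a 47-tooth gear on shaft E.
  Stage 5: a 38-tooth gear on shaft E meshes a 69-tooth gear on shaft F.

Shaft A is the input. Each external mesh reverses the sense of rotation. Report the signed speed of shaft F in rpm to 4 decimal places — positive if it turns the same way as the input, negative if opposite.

-434.8182 rpm (opposite to input, |ω| = 434.8182 rpm)

Stage 1 [94T→94T]: ω = 407.0000×94/94 = 407.0000 rpm, dir flips to −; running = −407.0000
Stage 2 [94T→92T]: ω = 407.0000×94/92 = 415.8478 rpm, dir flips to +; running = +415.8478
Stage 3 [41T→17T]: ω = 415.8478×41/17 = 1002.9271 rpm, dir flips to −; running = −1002.9271
Stage 4 [37T→47T]: ω = 1002.9271×37/47 = 789.5384 rpm, dir flips to +; running = +789.5384
Stage 5 [38T→69T]: ω = 789.5384×38/69 = 434.8182 rpm, dir flips to −; running = −434.8182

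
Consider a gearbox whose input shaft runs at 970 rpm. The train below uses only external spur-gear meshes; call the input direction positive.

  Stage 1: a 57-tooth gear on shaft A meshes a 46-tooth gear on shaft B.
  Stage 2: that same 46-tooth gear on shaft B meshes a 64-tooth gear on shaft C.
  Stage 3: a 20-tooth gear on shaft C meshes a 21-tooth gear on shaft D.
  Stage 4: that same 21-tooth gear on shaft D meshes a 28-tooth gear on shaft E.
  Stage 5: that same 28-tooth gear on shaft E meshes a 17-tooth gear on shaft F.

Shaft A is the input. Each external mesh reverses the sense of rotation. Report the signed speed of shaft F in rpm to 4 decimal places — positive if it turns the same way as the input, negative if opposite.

-1016.3603 rpm (opposite to input, |ω| = 1016.3603 rpm)

Stage 1 [57T→46T]: ω = 970.0000×57/46 = 1201.9565 rpm, dir flips to −; running = −1201.9565
Stage 2 [46T→64T]: ω = 1201.9565×46/64 = 863.9062 rpm, dir flips to +; running = +863.9062
Stage 3 [20T→21T]: ω = 863.9062×20/21 = 822.7679 rpm, dir flips to −; running = −822.7679
Stage 4 [21T→28T]: ω = 822.7679×21/28 = 617.0759 rpm, dir flips to +; running = +617.0759
Stage 5 [28T→17T]: ω = 617.0759×28/17 = 1016.3603 rpm, dir flips to −; running = −1016.3603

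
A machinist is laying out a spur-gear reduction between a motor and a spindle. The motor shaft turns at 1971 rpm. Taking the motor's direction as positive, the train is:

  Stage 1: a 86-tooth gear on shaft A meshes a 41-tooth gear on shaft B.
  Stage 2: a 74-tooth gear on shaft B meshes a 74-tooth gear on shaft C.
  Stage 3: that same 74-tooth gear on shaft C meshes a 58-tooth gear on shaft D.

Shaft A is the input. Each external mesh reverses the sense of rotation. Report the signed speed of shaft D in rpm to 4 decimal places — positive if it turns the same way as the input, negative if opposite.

Stage 1 [86T→41T]: ω = 1971.0000×86/41 = 4134.2927 rpm, dir flips to −; running = −4134.2927
Stage 2 [74T→74T]: ω = 4134.2927×74/74 = 4134.2927 rpm, dir flips to +; running = +4134.2927
Stage 3 [74T→58T]: ω = 4134.2927×74/58 = 5274.7872 rpm, dir flips to −; running = −5274.7872

-5274.7872 rpm (opposite to input, |ω| = 5274.7872 rpm)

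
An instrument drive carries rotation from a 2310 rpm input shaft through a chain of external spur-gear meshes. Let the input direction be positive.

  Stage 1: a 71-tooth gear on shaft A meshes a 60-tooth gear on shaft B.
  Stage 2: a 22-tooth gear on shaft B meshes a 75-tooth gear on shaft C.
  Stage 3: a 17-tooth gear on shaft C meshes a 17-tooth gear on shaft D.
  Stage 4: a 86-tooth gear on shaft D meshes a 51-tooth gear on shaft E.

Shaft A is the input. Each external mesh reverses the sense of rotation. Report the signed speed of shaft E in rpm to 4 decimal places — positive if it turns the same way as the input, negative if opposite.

+1352.0999 rpm (same as input, |ω| = 1352.0999 rpm)

Stage 1 [71T→60T]: ω = 2310.0000×71/60 = 2733.5000 rpm, dir flips to −; running = −2733.5000
Stage 2 [22T→75T]: ω = 2733.5000×22/75 = 801.8267 rpm, dir flips to +; running = +801.8267
Stage 3 [17T→17T]: ω = 801.8267×17/17 = 801.8267 rpm, dir flips to −; running = −801.8267
Stage 4 [86T→51T]: ω = 801.8267×86/51 = 1352.0999 rpm, dir flips to +; running = +1352.0999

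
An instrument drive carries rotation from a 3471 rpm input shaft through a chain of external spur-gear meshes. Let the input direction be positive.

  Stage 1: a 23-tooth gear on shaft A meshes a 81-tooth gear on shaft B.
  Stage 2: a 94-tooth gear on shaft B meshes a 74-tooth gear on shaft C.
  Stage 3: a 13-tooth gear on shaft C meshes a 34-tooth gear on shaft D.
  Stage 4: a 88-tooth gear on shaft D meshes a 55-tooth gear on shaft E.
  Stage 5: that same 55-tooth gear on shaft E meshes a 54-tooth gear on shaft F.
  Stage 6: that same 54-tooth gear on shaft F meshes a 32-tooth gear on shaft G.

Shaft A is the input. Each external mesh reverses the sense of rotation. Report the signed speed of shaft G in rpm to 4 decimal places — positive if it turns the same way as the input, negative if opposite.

+1316.4085 rpm (same as input, |ω| = 1316.4085 rpm)

Stage 1 [23T→81T]: ω = 3471.0000×23/81 = 985.5926 rpm, dir flips to −; running = −985.5926
Stage 2 [94T→74T]: ω = 985.5926×94/74 = 1251.9690 rpm, dir flips to +; running = +1251.9690
Stage 3 [13T→34T]: ω = 1251.9690×13/34 = 478.6940 rpm, dir flips to −; running = −478.6940
Stage 4 [88T→55T]: ω = 478.6940×88/55 = 765.9104 rpm, dir flips to +; running = +765.9104
Stage 5 [55T→54T]: ω = 765.9104×55/54 = 780.0940 rpm, dir flips to −; running = −780.0940
Stage 6 [54T→32T]: ω = 780.0940×54/32 = 1316.4085 rpm, dir flips to +; running = +1316.4085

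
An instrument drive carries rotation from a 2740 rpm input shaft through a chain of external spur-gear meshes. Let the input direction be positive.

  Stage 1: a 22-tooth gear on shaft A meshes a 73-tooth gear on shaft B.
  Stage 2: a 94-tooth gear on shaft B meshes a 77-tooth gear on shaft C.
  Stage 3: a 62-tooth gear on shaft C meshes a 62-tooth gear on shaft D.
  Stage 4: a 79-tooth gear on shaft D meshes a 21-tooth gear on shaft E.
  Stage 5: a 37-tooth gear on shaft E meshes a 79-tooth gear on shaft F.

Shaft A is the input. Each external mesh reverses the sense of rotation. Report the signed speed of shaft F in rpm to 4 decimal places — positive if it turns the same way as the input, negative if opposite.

Stage 1 [22T→73T]: ω = 2740.0000×22/73 = 825.7534 rpm, dir flips to −; running = −825.7534
Stage 2 [94T→77T]: ω = 825.7534×94/77 = 1008.0626 rpm, dir flips to +; running = +1008.0626
Stage 3 [62T→62T]: ω = 1008.0626×62/62 = 1008.0626 rpm, dir flips to −; running = −1008.0626
Stage 4 [79T→21T]: ω = 1008.0626×79/21 = 3792.2356 rpm, dir flips to +; running = +3792.2356
Stage 5 [37T→79T]: ω = 3792.2356×37/79 = 1776.1103 rpm, dir flips to −; running = −1776.1103

-1776.1103 rpm (opposite to input, |ω| = 1776.1103 rpm)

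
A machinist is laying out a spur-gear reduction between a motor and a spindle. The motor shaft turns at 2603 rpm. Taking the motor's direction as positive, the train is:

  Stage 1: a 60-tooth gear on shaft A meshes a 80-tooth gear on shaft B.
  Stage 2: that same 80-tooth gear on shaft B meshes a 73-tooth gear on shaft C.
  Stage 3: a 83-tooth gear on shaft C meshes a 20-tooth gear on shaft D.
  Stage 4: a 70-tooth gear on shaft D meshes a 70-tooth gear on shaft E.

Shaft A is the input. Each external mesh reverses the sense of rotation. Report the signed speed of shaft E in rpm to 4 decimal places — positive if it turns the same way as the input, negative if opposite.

+8878.7260 rpm (same as input, |ω| = 8878.7260 rpm)

Stage 1 [60T→80T]: ω = 2603.0000×60/80 = 1952.2500 rpm, dir flips to −; running = −1952.2500
Stage 2 [80T→73T]: ω = 1952.2500×80/73 = 2139.4521 rpm, dir flips to +; running = +2139.4521
Stage 3 [83T→20T]: ω = 2139.4521×83/20 = 8878.7260 rpm, dir flips to −; running = −8878.7260
Stage 4 [70T→70T]: ω = 8878.7260×70/70 = 8878.7260 rpm, dir flips to +; running = +8878.7260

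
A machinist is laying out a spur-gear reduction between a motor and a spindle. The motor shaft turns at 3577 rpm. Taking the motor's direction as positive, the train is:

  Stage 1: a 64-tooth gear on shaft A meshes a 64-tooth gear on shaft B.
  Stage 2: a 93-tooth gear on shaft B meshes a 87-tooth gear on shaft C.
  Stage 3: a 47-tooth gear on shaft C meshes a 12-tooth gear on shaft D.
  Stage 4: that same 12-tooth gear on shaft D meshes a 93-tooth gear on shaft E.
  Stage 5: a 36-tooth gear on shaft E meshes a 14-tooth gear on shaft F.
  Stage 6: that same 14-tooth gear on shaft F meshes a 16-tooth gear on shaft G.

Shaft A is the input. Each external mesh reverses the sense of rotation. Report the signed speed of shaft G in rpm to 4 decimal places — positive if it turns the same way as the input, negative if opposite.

+4347.9052 rpm (same as input, |ω| = 4347.9052 rpm)

Stage 1 [64T→64T]: ω = 3577.0000×64/64 = 3577.0000 rpm, dir flips to −; running = −3577.0000
Stage 2 [93T→87T]: ω = 3577.0000×93/87 = 3823.6897 rpm, dir flips to +; running = +3823.6897
Stage 3 [47T→12T]: ω = 3823.6897×47/12 = 14976.1178 rpm, dir flips to −; running = −14976.1178
Stage 4 [12T→93T]: ω = 14976.1178×12/93 = 1932.4023 rpm, dir flips to +; running = +1932.4023
Stage 5 [36T→14T]: ω = 1932.4023×36/14 = 4969.0345 rpm, dir flips to −; running = −4969.0345
Stage 6 [14T→16T]: ω = 4969.0345×14/16 = 4347.9052 rpm, dir flips to +; running = +4347.9052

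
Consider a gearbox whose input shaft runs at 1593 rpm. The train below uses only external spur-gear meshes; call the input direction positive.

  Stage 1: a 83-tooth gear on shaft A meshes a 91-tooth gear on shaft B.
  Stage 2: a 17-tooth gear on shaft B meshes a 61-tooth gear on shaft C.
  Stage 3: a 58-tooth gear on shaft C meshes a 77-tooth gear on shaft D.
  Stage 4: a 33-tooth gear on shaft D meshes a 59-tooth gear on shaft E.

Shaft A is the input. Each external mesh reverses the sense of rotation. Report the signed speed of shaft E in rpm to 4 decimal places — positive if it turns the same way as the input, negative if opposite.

+170.5968 rpm (same as input, |ω| = 170.5968 rpm)

Stage 1 [83T→91T]: ω = 1593.0000×83/91 = 1452.9560 rpm, dir flips to −; running = −1452.9560
Stage 2 [17T→61T]: ω = 1452.9560×17/61 = 404.9222 rpm, dir flips to +; running = +404.9222
Stage 3 [58T→77T]: ω = 404.9222×58/77 = 305.0063 rpm, dir flips to −; running = −305.0063
Stage 4 [33T→59T]: ω = 305.0063×33/59 = 170.5968 rpm, dir flips to +; running = +170.5968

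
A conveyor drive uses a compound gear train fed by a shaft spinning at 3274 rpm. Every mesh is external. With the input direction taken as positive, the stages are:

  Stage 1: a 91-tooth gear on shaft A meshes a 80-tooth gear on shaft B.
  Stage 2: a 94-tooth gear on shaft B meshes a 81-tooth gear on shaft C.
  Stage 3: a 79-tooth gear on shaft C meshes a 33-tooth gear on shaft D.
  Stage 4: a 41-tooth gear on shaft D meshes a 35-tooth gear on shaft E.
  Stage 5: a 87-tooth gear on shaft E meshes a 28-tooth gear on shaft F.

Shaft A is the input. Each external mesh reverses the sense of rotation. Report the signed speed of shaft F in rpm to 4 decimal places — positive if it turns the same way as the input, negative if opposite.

-37658.5072 rpm (opposite to input, |ω| = 37658.5072 rpm)

Stage 1 [91T→80T]: ω = 3274.0000×91/80 = 3724.1750 rpm, dir flips to −; running = −3724.1750
Stage 2 [94T→81T]: ω = 3724.1750×94/81 = 4321.8821 rpm, dir flips to +; running = +4321.8821
Stage 3 [79T→33T]: ω = 4321.8821×79/33 = 10346.3238 rpm, dir flips to −; running = −10346.3238
Stage 4 [41T→35T]: ω = 10346.3238×41/35 = 12119.9793 rpm, dir flips to +; running = +12119.9793
Stage 5 [87T→28T]: ω = 12119.9793×87/28 = 37658.5072 rpm, dir flips to −; running = −37658.5072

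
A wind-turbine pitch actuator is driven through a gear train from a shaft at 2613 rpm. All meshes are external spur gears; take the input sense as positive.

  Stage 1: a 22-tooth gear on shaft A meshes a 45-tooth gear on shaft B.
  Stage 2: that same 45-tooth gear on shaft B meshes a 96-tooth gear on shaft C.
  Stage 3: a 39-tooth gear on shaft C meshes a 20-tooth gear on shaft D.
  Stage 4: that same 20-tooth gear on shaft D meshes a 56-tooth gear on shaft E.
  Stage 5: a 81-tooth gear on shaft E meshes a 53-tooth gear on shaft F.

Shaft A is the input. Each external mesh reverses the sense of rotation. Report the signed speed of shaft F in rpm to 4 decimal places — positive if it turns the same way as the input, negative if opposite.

Stage 1 [22T→45T]: ω = 2613.0000×22/45 = 1277.4667 rpm, dir flips to −; running = −1277.4667
Stage 2 [45T→96T]: ω = 1277.4667×45/96 = 598.8125 rpm, dir flips to +; running = +598.8125
Stage 3 [39T→20T]: ω = 598.8125×39/20 = 1167.6844 rpm, dir flips to −; running = −1167.6844
Stage 4 [20T→56T]: ω = 1167.6844×20/56 = 417.0301 rpm, dir flips to +; running = +417.0301
Stage 5 [81T→53T]: ω = 417.0301×81/53 = 637.3479 rpm, dir flips to −; running = −637.3479

-637.3479 rpm (opposite to input, |ω| = 637.3479 rpm)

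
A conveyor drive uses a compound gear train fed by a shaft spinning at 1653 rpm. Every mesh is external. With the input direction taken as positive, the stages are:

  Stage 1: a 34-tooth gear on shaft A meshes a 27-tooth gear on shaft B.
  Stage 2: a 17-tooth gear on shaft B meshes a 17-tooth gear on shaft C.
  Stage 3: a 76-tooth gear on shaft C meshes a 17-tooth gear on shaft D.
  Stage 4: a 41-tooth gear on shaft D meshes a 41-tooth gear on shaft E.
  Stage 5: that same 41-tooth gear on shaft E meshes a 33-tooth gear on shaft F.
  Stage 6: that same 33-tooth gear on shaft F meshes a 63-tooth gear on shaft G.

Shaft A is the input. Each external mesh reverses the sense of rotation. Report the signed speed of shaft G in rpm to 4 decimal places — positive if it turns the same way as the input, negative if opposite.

Stage 1 [34T→27T]: ω = 1653.0000×34/27 = 2081.5556 rpm, dir flips to −; running = −2081.5556
Stage 2 [17T→17T]: ω = 2081.5556×17/17 = 2081.5556 rpm, dir flips to +; running = +2081.5556
Stage 3 [76T→17T]: ω = 2081.5556×76/17 = 9305.7778 rpm, dir flips to −; running = −9305.7778
Stage 4 [41T→41T]: ω = 9305.7778×41/41 = 9305.7778 rpm, dir flips to +; running = +9305.7778
Stage 5 [41T→33T]: ω = 9305.7778×41/33 = 11561.7239 rpm, dir flips to −; running = −11561.7239
Stage 6 [33T→63T]: ω = 11561.7239×33/63 = 6056.1411 rpm, dir flips to +; running = +6056.1411

+6056.1411 rpm (same as input, |ω| = 6056.1411 rpm)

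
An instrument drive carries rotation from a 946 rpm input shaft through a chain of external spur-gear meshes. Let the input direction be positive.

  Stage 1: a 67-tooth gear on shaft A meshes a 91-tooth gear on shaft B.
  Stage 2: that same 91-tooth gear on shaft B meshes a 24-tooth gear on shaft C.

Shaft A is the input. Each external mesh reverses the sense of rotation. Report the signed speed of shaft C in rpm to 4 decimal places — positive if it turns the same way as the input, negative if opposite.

+2640.9167 rpm (same as input, |ω| = 2640.9167 rpm)

Stage 1 [67T→91T]: ω = 946.0000×67/91 = 696.5055 rpm, dir flips to −; running = −696.5055
Stage 2 [91T→24T]: ω = 696.5055×91/24 = 2640.9167 rpm, dir flips to +; running = +2640.9167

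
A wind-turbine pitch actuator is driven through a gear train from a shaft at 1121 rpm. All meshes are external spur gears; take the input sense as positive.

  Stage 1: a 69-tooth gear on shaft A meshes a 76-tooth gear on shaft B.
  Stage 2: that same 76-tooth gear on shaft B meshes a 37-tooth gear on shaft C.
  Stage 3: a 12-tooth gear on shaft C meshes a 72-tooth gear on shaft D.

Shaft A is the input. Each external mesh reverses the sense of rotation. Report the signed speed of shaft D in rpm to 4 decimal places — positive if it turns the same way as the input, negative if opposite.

Stage 1 [69T→76T]: ω = 1121.0000×69/76 = 1017.7500 rpm, dir flips to −; running = −1017.7500
Stage 2 [76T→37T]: ω = 1017.7500×76/37 = 2090.5135 rpm, dir flips to +; running = +2090.5135
Stage 3 [12T→72T]: ω = 2090.5135×12/72 = 348.4189 rpm, dir flips to −; running = −348.4189

-348.4189 rpm (opposite to input, |ω| = 348.4189 rpm)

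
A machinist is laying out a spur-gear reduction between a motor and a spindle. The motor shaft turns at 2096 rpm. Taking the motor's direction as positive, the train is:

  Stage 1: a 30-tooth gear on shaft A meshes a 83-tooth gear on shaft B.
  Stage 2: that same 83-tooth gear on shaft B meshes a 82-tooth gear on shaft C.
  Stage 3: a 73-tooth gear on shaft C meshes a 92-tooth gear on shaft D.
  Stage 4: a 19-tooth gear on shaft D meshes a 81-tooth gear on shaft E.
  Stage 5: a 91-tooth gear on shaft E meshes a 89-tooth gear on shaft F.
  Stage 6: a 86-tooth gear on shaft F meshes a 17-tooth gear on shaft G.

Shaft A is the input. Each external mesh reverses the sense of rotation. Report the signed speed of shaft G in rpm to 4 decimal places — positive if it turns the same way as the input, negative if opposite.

+738.2496 rpm (same as input, |ω| = 738.2496 rpm)

Stage 1 [30T→83T]: ω = 2096.0000×30/83 = 757.5904 rpm, dir flips to −; running = −757.5904
Stage 2 [83T→82T]: ω = 757.5904×83/82 = 766.8293 rpm, dir flips to +; running = +766.8293
Stage 3 [73T→92T]: ω = 766.8293×73/92 = 608.4624 rpm, dir flips to −; running = −608.4624
Stage 4 [19T→81T]: ω = 608.4624×19/81 = 142.7257 rpm, dir flips to +; running = +142.7257
Stage 5 [91T→89T]: ω = 142.7257×91/89 = 145.9331 rpm, dir flips to −; running = −145.9331
Stage 6 [86T→17T]: ω = 145.9331×86/17 = 738.2496 rpm, dir flips to +; running = +738.2496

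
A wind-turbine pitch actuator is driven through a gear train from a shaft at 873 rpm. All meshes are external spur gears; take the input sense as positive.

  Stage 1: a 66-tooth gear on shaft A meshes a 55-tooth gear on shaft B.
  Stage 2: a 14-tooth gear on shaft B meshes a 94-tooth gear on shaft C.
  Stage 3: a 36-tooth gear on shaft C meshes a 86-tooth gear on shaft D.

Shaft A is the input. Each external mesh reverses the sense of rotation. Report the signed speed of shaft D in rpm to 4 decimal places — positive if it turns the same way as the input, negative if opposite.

Stage 1 [66T→55T]: ω = 873.0000×66/55 = 1047.6000 rpm, dir flips to −; running = −1047.6000
Stage 2 [14T→94T]: ω = 1047.6000×14/94 = 156.0255 rpm, dir flips to +; running = +156.0255
Stage 3 [36T→86T]: ω = 156.0255×36/86 = 65.3130 rpm, dir flips to −; running = −65.3130

-65.3130 rpm (opposite to input, |ω| = 65.3130 rpm)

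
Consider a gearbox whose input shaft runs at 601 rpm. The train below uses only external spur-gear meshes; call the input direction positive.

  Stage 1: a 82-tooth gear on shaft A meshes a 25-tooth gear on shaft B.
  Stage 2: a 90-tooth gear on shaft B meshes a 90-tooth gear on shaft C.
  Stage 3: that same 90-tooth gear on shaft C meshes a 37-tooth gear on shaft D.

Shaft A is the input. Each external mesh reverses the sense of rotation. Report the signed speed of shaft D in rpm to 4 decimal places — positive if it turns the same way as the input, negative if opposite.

Stage 1 [82T→25T]: ω = 601.0000×82/25 = 1971.2800 rpm, dir flips to −; running = −1971.2800
Stage 2 [90T→90T]: ω = 1971.2800×90/90 = 1971.2800 rpm, dir flips to +; running = +1971.2800
Stage 3 [90T→37T]: ω = 1971.2800×90/37 = 4795.0054 rpm, dir flips to −; running = −4795.0054

-4795.0054 rpm (opposite to input, |ω| = 4795.0054 rpm)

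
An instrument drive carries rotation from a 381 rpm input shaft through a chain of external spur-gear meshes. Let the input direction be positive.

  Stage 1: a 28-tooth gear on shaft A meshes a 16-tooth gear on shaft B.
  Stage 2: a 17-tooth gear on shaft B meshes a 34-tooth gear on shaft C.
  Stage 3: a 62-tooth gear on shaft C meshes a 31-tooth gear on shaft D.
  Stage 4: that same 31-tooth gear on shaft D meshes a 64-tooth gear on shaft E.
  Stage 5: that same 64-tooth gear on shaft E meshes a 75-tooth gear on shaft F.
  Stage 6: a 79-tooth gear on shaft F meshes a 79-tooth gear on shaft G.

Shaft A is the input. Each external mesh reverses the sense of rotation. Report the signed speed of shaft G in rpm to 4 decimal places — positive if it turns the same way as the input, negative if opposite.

+275.5900 rpm (same as input, |ω| = 275.5900 rpm)

Stage 1 [28T→16T]: ω = 381.0000×28/16 = 666.7500 rpm, dir flips to −; running = −666.7500
Stage 2 [17T→34T]: ω = 666.7500×17/34 = 333.3750 rpm, dir flips to +; running = +333.3750
Stage 3 [62T→31T]: ω = 333.3750×62/31 = 666.7500 rpm, dir flips to −; running = −666.7500
Stage 4 [31T→64T]: ω = 666.7500×31/64 = 322.9570 rpm, dir flips to +; running = +322.9570
Stage 5 [64T→75T]: ω = 322.9570×64/75 = 275.5900 rpm, dir flips to −; running = −275.5900
Stage 6 [79T→79T]: ω = 275.5900×79/79 = 275.5900 rpm, dir flips to +; running = +275.5900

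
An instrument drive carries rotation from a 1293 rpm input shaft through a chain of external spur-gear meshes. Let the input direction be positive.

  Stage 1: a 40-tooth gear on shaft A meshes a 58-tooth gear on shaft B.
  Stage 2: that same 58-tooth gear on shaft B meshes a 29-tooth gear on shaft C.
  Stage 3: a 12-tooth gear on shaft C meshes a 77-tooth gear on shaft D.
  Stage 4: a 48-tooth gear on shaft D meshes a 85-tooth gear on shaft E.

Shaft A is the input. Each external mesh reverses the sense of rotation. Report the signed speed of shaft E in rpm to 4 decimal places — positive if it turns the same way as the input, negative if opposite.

Stage 1 [40T→58T]: ω = 1293.0000×40/58 = 891.7241 rpm, dir flips to −; running = −891.7241
Stage 2 [58T→29T]: ω = 891.7241×58/29 = 1783.4483 rpm, dir flips to +; running = +1783.4483
Stage 3 [12T→77T]: ω = 1783.4483×12/77 = 277.9400 rpm, dir flips to −; running = −277.9400
Stage 4 [48T→85T]: ω = 277.9400×48/85 = 156.9543 rpm, dir flips to +; running = +156.9543

+156.9543 rpm (same as input, |ω| = 156.9543 rpm)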